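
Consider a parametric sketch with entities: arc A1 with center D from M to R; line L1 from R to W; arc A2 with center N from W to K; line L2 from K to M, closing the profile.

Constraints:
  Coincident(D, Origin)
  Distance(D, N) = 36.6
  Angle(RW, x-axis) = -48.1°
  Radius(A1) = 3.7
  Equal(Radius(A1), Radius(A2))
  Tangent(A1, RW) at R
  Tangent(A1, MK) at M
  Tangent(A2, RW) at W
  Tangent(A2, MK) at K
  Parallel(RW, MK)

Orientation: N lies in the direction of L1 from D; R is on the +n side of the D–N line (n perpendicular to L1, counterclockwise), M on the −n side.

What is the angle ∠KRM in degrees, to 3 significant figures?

78.6°

The slot axis is L1's direction at -48.1°, so u = (cos -48.1°, sin -48.1°) = (0.668, -0.744) and n = (−sin -48.1°, cos -48.1°) = (0.744, 0.668). D is at the origin and N lies 36.6 along u from D, so N = 36.6·u = (24.4, -27.2). Tangency of A1 to both parallel lines with radius 3.7 puts R and M at D ± 3.7·n: R = (2.75, 2.47), M = (-2.75, -2.47). Equal radii place W and K the same way about N: W = N + 3.7·n = (27.2, -24.8), K = N − 3.7·n = (21.7, -29.7). Then cos ∠KRM = RK·RM / (|RK||RM|), giving 78.6°.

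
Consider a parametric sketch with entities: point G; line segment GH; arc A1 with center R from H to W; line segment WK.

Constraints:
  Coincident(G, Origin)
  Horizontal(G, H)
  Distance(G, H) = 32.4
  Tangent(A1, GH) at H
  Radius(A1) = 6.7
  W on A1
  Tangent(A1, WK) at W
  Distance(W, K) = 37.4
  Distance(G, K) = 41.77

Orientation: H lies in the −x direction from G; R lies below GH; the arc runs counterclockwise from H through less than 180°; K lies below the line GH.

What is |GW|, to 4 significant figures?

39.10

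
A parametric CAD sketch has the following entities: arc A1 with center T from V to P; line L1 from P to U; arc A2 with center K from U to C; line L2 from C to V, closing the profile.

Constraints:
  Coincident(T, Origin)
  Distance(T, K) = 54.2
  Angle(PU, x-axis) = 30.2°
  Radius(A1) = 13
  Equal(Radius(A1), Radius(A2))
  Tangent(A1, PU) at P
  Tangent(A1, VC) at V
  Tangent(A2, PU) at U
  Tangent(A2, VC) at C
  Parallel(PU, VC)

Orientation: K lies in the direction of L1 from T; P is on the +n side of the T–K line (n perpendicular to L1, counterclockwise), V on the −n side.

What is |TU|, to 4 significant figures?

55.74

The slot axis is L1's direction at 30.2°, so u = (cos 30.2°, sin 30.2°) = (0.8643, 0.5030) and n = (−sin 30.2°, cos 30.2°) = (-0.5030, 0.8643). T is at the origin and K lies 54.2 along u from T, so K = 54.2·u = (46.84, 27.26). Tangency of A1 to both parallel lines with radius 13.0 puts P and V at T ± 13.0·n: P = (-6.539, 11.24), V = (6.539, -11.24). Equal radii place U and C the same way about K: U = K + 13.0·n = (40.30, 38.50), C = K − 13.0·n = (53.38, 16.03). Then |TU| = |U − T| = 55.74.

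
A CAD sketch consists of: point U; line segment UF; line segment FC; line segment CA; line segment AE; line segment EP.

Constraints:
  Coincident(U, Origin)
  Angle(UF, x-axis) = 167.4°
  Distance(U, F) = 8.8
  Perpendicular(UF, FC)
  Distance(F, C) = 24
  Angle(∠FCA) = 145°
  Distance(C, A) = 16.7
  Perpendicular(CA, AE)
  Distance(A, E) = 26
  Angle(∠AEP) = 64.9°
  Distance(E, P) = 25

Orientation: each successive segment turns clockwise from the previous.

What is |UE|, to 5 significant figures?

31.713

U is at the origin; UF runs at 167.4° with length 8.8, so F = (-8.5881, 1.9197). UF is perpendicular to FC, so FC runs at 77.400°; with |FC| = 24.0, C = (-3.3526, 25.342). ∠FCA = 145.0° gives CA at 42.400° from the x-axis; with |CA| = 16.7, A = (8.9796, 36.603). CA is perpendicular to AE, so AE runs at -47.600°; with |AE| = 26.0, E = (26.511, 17.403). Then |UE| = |E − U| = 31.713.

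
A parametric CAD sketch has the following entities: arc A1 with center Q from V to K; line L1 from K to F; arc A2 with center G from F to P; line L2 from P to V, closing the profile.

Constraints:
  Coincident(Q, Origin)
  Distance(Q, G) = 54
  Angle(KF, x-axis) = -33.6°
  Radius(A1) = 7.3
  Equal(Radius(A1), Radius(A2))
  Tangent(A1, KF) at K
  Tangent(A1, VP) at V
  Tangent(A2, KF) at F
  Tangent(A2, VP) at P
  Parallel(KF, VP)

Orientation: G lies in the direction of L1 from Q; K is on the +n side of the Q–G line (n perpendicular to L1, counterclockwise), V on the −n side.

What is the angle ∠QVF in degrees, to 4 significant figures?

74.87°

Tangency of A1 to both parallel lines with radius 7.3 puts K and V at Q ± 7.3·n: K = (4.040, 6.080), V = (-4.040, -6.080). Equal radii place F and P the same way about G: F = G + 7.3·n = (49.02, -23.80), P = G − 7.3·n = (40.94, -35.96). Then cos ∠QVF = VQ·VF / (|VQ||VF|), giving 74.87°.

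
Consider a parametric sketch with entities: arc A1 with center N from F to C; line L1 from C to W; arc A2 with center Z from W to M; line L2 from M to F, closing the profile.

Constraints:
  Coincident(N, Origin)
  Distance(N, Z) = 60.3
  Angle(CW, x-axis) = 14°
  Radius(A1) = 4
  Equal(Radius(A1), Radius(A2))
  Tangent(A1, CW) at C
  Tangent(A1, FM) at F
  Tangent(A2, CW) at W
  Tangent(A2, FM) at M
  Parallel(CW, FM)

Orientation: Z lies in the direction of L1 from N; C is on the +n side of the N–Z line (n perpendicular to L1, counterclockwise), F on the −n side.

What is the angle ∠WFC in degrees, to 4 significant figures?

82.44°

The slot axis is L1's direction at 14.0°, so u = (cos 14.0°, sin 14.0°) = (0.9703, 0.2419) and n = (−sin 14.0°, cos 14.0°) = (-0.2419, 0.9703). N is at the origin and Z lies 60.3 along u from N, so Z = 60.3·u = (58.51, 14.59). Tangency of A1 to both parallel lines with radius 4.0 puts C and F at N ± 4.0·n: C = (-0.9677, 3.881), F = (0.9677, -3.881). Equal radii place W and M the same way about Z: W = Z + 4.0·n = (57.54, 18.47), M = Z − 4.0·n = (59.48, 10.71). Then cos ∠WFC = FW·FC / (|FW||FC|), giving 82.44°.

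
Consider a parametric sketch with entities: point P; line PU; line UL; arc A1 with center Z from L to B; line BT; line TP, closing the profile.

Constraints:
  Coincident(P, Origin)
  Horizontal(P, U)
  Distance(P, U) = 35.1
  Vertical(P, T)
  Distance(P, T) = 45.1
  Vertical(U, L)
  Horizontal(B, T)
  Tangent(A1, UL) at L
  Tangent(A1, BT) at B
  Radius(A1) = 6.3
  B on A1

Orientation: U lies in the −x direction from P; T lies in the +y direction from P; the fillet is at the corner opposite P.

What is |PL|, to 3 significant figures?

52.3

P is at the origin; P and U share the same y with |PU| = 35.1 and U on the −x side, so U = (-35.1, 0.00). PT is vertical with |PT| = 45.1 and T on the +y side, so T = (0.00, 45.1). The virtual corner opposite P is at (-35.1, 45.1). A1 meets UL tangentially, so ZL is at right angles to UL and since A1 is tangent to BT there, ZB ⟂ BT, with radius 6.3, so the center Z sits 6.3 in from both sides at Z = (-28.8, 38.8). That places the tangent points at L = (-35.1, 38.8) on UL and B = (-28.8, 45.1) on BT. Then |PL| = |L − P| = 52.3.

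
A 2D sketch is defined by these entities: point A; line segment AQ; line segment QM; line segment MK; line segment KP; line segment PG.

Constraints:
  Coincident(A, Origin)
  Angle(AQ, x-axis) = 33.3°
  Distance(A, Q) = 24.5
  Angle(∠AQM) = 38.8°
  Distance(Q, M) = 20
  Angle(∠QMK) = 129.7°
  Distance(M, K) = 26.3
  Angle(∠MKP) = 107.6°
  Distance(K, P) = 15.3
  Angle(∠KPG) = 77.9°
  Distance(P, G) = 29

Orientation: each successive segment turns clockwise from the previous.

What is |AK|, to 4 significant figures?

18.37

∠AQM = 38.8° gives QM at -107.9° from the x-axis; with |QM| = 20.0, M = (14.33, -5.581). ∠QMK = 129.7° gives MK at -158.2° from the x-axis; with |MK| = 26.3, K = (-10.09, -15.35). Then |AK| = |K − A| = 18.37.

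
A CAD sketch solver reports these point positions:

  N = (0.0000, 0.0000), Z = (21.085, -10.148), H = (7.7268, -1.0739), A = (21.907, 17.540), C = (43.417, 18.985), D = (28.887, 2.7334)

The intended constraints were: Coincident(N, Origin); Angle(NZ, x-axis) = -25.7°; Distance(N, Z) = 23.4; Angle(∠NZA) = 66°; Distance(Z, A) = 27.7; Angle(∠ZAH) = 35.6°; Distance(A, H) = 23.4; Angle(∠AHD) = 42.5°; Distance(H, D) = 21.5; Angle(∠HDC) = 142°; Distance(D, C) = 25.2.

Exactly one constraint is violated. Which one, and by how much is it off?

Distance(D, C) = 25.2 — off by 3.40.

N = (0.00, 0.00) ✓; NZ at -25.70° ✓; |NZ| = 23.40 ✓; ∠NZA = 66.00° ✓; |ZA| = 27.70 ✓; ∠ZAH = 35.60° ✓; |AH| = 23.40 ✓; ∠AHD = 42.50° ✓; |HD| = 21.50 ✓; ∠HDC = 142.0° ✓; |DC| = 21.80 ✗.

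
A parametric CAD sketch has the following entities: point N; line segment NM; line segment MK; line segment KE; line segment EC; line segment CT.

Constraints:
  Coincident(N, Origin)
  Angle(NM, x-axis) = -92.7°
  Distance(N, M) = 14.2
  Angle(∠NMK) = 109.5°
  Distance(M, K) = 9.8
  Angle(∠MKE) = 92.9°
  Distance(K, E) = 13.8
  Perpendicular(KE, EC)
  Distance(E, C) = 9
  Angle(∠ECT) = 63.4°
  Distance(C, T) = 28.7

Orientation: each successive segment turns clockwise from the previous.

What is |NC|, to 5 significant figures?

6.3076

N is at the origin; NM runs at -92.7° with length 14.2, so M = (-0.66891, -14.184). ∠NMK = 109.5° gives MK at -163.20° from the x-axis; with |MK| = 9.8, K = (-10.051, -17.017). ∠MKE = 92.9° gives KE at 109.70° from the x-axis; with |KE| = 13.8, E = (-14.703, -4.0245). KE ⟂ EC, so EC runs at 19.700°; with |EC| = 9.0, C = (-6.2293, -0.99060). Then |NC| = |C − N| = 6.3076.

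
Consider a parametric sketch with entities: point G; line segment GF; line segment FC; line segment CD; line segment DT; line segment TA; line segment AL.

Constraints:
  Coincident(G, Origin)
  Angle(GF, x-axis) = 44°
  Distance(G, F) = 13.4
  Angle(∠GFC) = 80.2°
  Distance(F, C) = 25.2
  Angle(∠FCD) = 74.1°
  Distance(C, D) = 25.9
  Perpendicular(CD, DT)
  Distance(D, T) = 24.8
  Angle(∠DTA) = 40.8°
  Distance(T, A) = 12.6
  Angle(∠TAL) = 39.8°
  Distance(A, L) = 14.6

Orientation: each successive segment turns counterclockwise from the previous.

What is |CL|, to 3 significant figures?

36.6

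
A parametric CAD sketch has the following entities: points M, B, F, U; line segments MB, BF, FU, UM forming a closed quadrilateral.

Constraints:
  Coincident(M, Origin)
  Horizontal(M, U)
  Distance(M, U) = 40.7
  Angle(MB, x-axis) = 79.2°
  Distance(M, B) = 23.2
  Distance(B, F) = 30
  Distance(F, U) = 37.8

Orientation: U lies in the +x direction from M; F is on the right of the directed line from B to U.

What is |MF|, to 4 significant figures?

8.048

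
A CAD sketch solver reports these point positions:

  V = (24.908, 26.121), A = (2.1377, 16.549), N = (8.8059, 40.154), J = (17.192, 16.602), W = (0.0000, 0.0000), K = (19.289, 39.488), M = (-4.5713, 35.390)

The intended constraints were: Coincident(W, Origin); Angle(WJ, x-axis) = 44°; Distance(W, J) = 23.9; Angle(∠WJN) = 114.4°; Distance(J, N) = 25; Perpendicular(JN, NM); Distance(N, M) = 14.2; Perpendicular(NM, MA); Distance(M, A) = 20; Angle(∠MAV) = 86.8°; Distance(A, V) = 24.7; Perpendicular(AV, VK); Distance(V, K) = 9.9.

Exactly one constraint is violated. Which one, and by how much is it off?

Distance(V, K) = 9.9 — off by 4.60.

W = (0.00, 0.00) ✓; WJ at 44.00° ✓; |WJ| = 23.90 ✓; ∠WJN = 114.4° ✓; |JN| = 25.00 ✓; ∠(JN, NM) = 90.00° ✓; |NM| = 14.20 ✓; ∠(NM, MA) = 90.00° ✓; |MA| = 20.00 ✓; ∠MAV = 86.80° ✓; |AV| = 24.70 ✓; ∠(AV, VK) = 90.00° ✓; |VK| = 14.50 ✗.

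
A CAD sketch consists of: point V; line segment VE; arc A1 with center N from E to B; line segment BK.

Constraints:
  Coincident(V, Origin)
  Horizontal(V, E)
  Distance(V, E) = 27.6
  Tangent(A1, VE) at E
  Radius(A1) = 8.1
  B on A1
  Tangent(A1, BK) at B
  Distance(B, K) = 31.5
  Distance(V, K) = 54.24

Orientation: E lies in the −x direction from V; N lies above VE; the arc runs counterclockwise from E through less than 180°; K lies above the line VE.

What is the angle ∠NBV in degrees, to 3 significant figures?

117°

V is at the origin; VE is horizontal with |VE| = 27.6 and E on the −x side, so E = (-27.6, 0.00). A1 meets VE tangentially, so NE is at right angles to VE, so N = E + (0, 8.1) = (-27.6, 8.10). Since NB ⟂ BK (tangency), |NK| = √(8.1² + 31.5²) = 32.5 regardless of where B sits on A1. So K lies on both circle(V, 54.24) and circle(N, 32.5); the above-VE intersection is K = (-37.7, 39.0). B is the foot of the tangent from K: B = (-20.8, 12.4).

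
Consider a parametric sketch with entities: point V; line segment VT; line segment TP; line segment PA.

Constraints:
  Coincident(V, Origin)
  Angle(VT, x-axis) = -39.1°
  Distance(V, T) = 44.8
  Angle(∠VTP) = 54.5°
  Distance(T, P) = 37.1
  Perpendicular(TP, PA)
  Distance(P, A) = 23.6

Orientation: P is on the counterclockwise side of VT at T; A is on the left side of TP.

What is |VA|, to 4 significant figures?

16.99

V is at the origin; VT runs at -39.1° with length 44.8, so T = 44.8·(cos -39.1°, sin -39.1°) = (34.77, -28.25). ∠VTP = 54.5°, so TP runs at -39.1° + (180° − 54.5°) = 86.40° from the x-axis; with |TP| = 37.1, P = T + 37.1·(cos 86.40°, sin 86.40°) = (37.10, 8.773). TP is perpendicular to PA; with |PA| = 23.6 on the left of TP, A = P + 23.6·(-0.9980, 0.06279) = (13.54, 10.25). Then |VA| = |A − V| = 16.99.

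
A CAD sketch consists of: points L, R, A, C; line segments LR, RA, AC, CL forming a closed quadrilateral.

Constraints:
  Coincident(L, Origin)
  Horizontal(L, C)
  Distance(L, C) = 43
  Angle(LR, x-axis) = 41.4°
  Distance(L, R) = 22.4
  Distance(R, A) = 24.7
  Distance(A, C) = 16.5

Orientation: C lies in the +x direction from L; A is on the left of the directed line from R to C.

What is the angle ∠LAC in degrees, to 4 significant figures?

73.77°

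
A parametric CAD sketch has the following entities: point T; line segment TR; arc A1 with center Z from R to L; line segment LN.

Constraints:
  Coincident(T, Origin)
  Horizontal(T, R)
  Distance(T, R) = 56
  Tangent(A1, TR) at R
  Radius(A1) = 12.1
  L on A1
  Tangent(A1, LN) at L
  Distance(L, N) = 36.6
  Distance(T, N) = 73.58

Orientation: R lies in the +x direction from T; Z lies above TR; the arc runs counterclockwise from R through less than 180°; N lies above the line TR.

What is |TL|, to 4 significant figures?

69.24

T is at the origin; T and R share the same y with |TR| = 56.0 and R on the +x side, so R = (56.00, 0.000). Tangency of A1 to TR means the radius ZR is perpendicular to TR, so Z = R + (0, 12.1) = (56.00, 12.10). Since ZL ⟂ LN (tangency), |ZN| = √(12.1² + 36.6²) = 38.55 regardless of where L sits on A1. So N lies on both circle(T, 73.58) and circle(Z, 38.55); the above-TR intersection is N = (53.45, 50.56). L is the foot of the tangent from N: L = (67.21, 16.65).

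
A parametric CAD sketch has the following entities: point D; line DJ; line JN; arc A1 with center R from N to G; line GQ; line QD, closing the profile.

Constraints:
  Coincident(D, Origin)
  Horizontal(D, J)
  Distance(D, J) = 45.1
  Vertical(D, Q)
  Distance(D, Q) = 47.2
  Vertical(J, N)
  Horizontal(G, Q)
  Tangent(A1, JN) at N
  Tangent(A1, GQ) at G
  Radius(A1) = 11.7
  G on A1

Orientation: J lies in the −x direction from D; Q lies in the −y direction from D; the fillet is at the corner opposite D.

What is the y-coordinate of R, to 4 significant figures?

-35.50

DQ is vertical with |DQ| = 47.2 and Q on the −y side, so Q = (0.000, -47.20). The virtual corner opposite D is at (-45.10, -47.20). A1 meets JN tangentially, so RN is at right angles to JN and since A1 is tangent to GQ there, RG ⟂ GQ, with radius 11.7, so the center R sits 11.7 in from both sides at R = (-33.40, -35.50). So R.y = -35.50.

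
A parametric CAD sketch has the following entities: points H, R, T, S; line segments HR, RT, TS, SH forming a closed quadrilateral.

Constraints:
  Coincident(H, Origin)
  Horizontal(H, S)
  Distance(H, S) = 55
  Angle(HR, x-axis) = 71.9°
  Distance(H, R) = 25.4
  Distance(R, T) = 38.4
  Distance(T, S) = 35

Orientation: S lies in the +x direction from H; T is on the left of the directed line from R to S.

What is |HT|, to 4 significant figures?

56.24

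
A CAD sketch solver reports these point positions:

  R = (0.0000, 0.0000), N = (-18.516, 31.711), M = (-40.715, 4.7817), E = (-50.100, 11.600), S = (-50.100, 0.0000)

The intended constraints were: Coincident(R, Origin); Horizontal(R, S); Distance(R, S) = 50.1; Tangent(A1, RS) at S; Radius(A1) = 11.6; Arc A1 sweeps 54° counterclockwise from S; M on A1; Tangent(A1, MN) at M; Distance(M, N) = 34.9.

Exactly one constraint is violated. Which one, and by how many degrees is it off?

Tangent(A1, MN) at M — off by 3.50°.

R = (0.00, 0.00) ✓; R.y = 0.00, S.y = 0.00 ✓; |RS| = 50.10 ✓; ∠(ES, SR) = 90.00° ✓; |ES| = 11.60 ✓; bearing(E→M) − bearing(E→S) = 54.00° ✓; |EM| = 11.60 ✓; ∠(EM, MN) = 93.50° ✗; |MN| = 34.90 ✓.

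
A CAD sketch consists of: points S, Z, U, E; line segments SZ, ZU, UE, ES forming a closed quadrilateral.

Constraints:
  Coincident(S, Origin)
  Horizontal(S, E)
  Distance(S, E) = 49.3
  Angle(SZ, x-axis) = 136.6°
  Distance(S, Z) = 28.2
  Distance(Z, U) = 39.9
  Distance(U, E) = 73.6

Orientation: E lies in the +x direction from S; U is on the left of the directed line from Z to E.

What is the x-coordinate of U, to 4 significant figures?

-0.6909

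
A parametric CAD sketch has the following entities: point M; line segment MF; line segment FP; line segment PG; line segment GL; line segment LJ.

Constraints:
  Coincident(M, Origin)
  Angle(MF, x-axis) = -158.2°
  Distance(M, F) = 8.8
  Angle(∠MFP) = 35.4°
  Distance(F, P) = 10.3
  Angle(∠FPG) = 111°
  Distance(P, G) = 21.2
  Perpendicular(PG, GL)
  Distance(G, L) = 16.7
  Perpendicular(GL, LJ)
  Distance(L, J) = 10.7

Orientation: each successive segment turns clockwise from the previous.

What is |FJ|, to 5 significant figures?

15.861

M is at the origin; MF runs at -158.2° with length 8.8, so F = (-8.1707, -3.2680). ∠MFP = 35.4° gives FP at 57.200° from the x-axis; with |FP| = 10.3, P = (-2.5911, 5.3898). ∠FPG = 111.0° gives PG at -11.800° from the x-axis; with |PG| = 21.2, G = (18.161, 1.0545). PG is perpendicular to GL, so GL runs at -101.80°; with |GL| = 16.7, L = (14.746, -15.293). The perpendicularity gives LJ at right angles to GL, so LJ runs at 168.20°; with |LJ| = 10.7, J = (4.2719, -13.104). Then |FJ| = |J − F| = 15.861.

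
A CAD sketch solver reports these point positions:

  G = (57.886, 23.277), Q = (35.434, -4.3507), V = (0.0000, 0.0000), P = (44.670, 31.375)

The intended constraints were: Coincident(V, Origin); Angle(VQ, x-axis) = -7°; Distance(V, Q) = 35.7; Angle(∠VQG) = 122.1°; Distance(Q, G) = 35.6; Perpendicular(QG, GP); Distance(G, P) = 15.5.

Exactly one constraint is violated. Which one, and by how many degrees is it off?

Perpendicular(QG, GP) — off by 7.60°.

V = (0.00, 0.00) ✓; VQ at -7.000° ✓; |VQ| = 35.70 ✓; ∠VQG = 122.1° ✓; |QG| = 35.60 ✓; ∠(QG, GP) = 97.60° ✗; |GP| = 15.50 ✓.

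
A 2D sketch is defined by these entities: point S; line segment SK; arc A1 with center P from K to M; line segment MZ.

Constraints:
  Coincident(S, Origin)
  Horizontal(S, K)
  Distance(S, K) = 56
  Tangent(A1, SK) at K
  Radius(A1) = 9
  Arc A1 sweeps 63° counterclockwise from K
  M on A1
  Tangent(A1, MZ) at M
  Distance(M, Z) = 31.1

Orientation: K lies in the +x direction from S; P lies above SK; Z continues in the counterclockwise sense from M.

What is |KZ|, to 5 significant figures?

39.427

S is at the origin; SK is horizontal with |SK| = 56.0 and K on the +x side, so K = (56.000, 0.0000). Since A1 is tangent to SK there, PK ⟂ SK, so P = K + (0, 9) = (56.000, 9.0000). On A1, K sits at bearing -90° from P; a 63° counterclockwise sweep puts M at bearing -27°, so M = P + 9.0·(cos -27°, sin -27°) = (64.019, 4.9141). Since A1 is tangent to MZ there, PM ⟂ MZ, so MZ runs along (−sin -27°, cos -27°); with |MZ| = 31.1, Z = (78.138, 32.624). Then |KZ| = |Z − K| = 39.427.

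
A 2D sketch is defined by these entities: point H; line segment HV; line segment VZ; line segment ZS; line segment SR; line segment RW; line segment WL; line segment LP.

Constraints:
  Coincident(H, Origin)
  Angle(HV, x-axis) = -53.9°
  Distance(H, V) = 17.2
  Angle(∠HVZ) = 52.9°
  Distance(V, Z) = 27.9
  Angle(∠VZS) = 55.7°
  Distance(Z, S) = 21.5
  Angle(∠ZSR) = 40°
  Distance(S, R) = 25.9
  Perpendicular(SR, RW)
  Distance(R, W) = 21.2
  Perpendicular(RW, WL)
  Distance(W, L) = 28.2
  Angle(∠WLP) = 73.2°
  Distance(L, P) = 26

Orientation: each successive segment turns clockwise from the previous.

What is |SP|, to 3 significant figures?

6.39

H is at the origin; HV runs at -53.9° with length 17.2, so V = (10.1, -13.9). ∠HVZ = 52.9° gives VZ at 179° from the x-axis; with |VZ| = 27.9, Z = (-17.8, -13.4). ∠VZS = 55.7° gives ZS at 54.7° from the x-axis; with |ZS| = 21.5, S = (-5.34, 4.14). ∠ZSR = 40.0° gives SR at -85.3° from the x-axis; with |SR| = 25.9, R = (-3.22, -21.7). The perpendicularity gives RW at right angles to SR, so RW runs at -175°; with |RW| = 21.2, W = (-24.3, -23.4). RW is perpendicular to WL, so WL runs at 94.7°; with |WL| = 28.2, L = (-26.7, 4.69). ∠WLP = 73.2° gives LP at -12.1° from the x-axis; with |LP| = 26.0, P = (-1.23, -0.758). Then |SP| = |P − S| = 6.39.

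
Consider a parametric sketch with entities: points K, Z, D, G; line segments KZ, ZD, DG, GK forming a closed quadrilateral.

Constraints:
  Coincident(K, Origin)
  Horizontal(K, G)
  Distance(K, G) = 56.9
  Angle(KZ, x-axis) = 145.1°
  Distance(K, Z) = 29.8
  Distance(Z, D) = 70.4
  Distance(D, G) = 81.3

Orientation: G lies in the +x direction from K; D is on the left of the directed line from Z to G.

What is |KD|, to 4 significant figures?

74.70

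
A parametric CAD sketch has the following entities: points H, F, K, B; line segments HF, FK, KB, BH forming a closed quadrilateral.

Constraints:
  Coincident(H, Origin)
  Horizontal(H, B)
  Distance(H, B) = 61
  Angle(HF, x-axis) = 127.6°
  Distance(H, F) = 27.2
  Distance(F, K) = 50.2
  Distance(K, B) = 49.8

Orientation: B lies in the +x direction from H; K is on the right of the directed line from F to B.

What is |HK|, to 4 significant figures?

23.00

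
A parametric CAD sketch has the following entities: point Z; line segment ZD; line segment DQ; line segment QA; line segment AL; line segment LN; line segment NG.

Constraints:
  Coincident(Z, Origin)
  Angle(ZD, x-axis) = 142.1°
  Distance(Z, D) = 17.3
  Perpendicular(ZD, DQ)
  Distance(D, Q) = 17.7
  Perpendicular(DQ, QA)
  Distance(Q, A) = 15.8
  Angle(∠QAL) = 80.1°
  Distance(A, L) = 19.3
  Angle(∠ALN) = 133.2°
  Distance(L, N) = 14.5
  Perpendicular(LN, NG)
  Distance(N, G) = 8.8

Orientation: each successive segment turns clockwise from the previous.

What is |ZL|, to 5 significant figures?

4.9938

DQ ⟂ QA, so QA runs at -37.900°; with |QA| = 15.8, A = (9.6892, 14.888). ∠QAL = 80.1° gives AL at -137.80° from the x-axis; with |AL| = 19.3, L = (-4.6083, 1.9240). Then |ZL| = |L − Z| = 4.9938.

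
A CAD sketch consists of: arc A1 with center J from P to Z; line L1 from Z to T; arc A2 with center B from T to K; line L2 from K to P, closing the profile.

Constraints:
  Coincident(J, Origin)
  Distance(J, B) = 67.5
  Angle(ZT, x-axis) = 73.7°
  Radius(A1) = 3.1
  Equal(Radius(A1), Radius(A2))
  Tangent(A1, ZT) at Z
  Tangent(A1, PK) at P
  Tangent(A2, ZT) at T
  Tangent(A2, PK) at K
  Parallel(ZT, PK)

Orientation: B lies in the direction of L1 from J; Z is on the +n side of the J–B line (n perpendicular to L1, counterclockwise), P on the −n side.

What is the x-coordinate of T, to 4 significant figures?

15.97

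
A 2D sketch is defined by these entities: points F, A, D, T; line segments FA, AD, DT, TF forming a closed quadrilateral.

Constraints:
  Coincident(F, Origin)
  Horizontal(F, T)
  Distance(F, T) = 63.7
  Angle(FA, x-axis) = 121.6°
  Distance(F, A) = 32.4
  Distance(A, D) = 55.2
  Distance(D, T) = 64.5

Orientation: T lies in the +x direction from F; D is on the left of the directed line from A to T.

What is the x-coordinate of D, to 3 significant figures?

30.7

F is at the origin; F and T share the same y with |FT| = 63.7 and T in +x, so T = (63.7, 0). FA runs at 121.6° with |FA| = 32.4, so A = (-17.0, 27.6). D is determined by |AD| = 55.2 and |DT| = 64.5 together: it lies at the intersection of circle(A, 55.2) and circle(T, 64.5). With |AT| = 85.3, the foot of the radical line on AT is 36.1 from A and the perpendicular offset is √(55.2² − 36.1²) = 41.8. Taking the left-of-AT solution: D = (30.7, 55.4).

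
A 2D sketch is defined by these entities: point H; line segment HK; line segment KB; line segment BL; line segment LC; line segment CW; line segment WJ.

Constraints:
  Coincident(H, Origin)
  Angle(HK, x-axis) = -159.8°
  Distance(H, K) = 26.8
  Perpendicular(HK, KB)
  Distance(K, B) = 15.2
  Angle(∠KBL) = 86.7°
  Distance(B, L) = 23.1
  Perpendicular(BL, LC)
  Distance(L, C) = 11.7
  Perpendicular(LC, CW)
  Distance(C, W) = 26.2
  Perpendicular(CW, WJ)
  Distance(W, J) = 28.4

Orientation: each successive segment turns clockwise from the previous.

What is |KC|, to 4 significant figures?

22.50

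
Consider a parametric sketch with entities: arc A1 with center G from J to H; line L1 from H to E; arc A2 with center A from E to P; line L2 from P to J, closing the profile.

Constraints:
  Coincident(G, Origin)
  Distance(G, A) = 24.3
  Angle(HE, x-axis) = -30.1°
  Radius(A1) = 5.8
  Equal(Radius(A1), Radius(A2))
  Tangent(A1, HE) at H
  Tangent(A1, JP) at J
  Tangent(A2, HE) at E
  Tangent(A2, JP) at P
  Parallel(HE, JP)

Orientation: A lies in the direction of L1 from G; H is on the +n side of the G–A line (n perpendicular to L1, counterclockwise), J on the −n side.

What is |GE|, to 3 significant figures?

25.0

Tangency of A1 to both parallel lines with radius 5.8 puts H and J at G ± 5.8·n: H = (2.91, 5.02), J = (-2.91, -5.02). Equal radii place E and P the same way about A: E = A + 5.8·n = (23.9, -7.17), P = A − 5.8·n = (18.1, -17.2). Then |GE| = |E − G| = 25.0.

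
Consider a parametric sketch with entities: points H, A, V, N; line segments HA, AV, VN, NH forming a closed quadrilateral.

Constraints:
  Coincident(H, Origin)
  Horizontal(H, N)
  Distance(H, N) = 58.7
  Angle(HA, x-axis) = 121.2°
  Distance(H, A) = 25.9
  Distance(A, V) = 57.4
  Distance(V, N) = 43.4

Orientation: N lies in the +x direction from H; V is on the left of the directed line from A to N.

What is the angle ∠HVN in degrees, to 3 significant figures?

69.8°

Checks: |AV| = 57.40 ✓; |VN| = 43.40 ✓.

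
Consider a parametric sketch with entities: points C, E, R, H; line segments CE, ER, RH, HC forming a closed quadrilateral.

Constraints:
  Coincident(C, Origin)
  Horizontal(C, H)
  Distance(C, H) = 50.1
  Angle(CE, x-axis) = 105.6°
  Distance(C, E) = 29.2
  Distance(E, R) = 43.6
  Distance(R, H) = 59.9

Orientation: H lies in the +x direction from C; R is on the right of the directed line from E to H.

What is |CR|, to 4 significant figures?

17.32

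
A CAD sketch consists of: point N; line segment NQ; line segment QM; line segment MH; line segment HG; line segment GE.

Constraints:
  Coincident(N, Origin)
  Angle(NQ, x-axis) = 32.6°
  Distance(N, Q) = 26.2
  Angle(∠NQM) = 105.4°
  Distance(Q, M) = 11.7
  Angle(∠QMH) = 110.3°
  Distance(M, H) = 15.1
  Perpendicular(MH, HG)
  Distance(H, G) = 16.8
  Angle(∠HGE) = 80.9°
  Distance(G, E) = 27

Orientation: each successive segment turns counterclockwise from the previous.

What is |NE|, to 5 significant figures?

31.886

N is at the origin; NQ runs at 32.6° with length 26.2, so Q = (22.072, 14.116). ∠NQM = 105.4° gives QM at 107.20° from the x-axis; with |QM| = 11.7, M = (18.612, 25.293). ∠QMH = 110.3° gives MH at 176.90° from the x-axis; with |MH| = 15.1, H = (3.5346, 26.109). MH ⟂ HG, so HG runs at -93.100°; with |HG| = 16.8, G = (2.6260, 9.3337). ∠HGE = 80.9° gives GE at 6.0000° from the x-axis; with |GE| = 27.0, E = (29.478, 12.156). Then |NE| = |E − N| = 31.886.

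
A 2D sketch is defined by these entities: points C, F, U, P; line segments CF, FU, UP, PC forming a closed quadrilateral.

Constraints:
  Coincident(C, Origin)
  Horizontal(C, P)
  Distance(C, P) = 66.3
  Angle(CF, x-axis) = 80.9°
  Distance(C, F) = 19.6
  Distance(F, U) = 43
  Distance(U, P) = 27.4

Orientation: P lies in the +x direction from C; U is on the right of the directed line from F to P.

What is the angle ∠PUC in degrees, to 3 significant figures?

166°

Checks: |FU| = 43.00 ✓; |UP| = 27.40 ✓.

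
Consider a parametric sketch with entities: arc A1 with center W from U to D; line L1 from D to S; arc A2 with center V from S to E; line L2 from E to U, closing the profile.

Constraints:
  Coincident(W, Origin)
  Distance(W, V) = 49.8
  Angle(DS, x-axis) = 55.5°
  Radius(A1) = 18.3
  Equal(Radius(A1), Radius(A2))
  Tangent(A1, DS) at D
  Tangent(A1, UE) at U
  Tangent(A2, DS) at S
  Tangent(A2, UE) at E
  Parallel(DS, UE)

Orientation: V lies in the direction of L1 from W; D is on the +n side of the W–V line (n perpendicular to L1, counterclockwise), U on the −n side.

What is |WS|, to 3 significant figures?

53.1

The slot axis is L1's direction at 55.5°, so u = (cos 55.5°, sin 55.5°) = (0.566, 0.824) and n = (−sin 55.5°, cos 55.5°) = (-0.824, 0.566). W is at the origin and V lies 49.8 along u from W, so V = 49.8·u = (28.2, 41.0). Tangency of A1 to both parallel lines with radius 18.3 puts D and U at W ± 18.3·n: D = (-15.1, 10.4), U = (15.1, -10.4). Equal radii place S and E the same way about V: S = V + 18.3·n = (13.1, 51.4), E = V − 18.3·n = (43.3, 30.7). Then |WS| = |S − W| = 53.1.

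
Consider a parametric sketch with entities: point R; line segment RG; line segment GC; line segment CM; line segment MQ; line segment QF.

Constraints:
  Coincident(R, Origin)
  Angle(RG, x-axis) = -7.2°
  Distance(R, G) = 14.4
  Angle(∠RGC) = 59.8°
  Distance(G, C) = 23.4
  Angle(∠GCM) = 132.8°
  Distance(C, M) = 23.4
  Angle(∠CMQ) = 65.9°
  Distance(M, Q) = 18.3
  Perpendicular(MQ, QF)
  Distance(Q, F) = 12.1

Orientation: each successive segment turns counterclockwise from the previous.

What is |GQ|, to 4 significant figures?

31.83

∠GCM = 132.8° gives CM at 160.2° from the x-axis; with |CM| = 23.4, M = (-16.87, 27.66). ∠CMQ = 65.9° gives MQ at -85.70° from the x-axis; with |MQ| = 18.3, Q = (-15.50, 9.413). Then |GQ| = |Q − G| = 31.83.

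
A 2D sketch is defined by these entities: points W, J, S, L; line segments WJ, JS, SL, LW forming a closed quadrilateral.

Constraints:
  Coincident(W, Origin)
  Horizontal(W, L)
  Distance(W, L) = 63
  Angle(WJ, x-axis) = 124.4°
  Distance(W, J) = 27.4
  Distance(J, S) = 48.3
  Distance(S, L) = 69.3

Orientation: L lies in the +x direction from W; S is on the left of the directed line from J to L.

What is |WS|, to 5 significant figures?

58.504

Checks: |JS| = 48.30 ✓; |SL| = 69.30 ✓.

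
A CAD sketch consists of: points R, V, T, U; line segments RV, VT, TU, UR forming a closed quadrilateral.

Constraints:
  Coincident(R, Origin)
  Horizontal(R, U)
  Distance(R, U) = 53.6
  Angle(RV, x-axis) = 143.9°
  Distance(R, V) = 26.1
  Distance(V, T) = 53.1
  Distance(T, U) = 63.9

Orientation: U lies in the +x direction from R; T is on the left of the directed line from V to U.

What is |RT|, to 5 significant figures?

55.068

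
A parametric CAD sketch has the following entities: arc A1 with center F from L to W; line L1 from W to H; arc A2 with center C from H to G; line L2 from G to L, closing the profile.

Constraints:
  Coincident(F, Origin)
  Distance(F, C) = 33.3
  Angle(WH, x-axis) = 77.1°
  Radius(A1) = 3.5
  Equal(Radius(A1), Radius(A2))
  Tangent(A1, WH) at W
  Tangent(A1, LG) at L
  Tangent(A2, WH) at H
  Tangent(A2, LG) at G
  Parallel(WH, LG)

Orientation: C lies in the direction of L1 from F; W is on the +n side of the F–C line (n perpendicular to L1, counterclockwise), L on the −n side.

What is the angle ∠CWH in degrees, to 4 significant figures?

6.000°

Tangency of A1 to both parallel lines with radius 3.5 puts W and L at F ± 3.5·n: W = (-3.412, 0.7814), L = (3.412, -0.7814). Equal radii place H and G the same way about C: H = C + 3.5·n = (4.023, 33.24), G = C − 3.5·n = (10.85, 31.68). Then cos ∠CWH = WC·WH / (|WC||WH|), giving 6.000°.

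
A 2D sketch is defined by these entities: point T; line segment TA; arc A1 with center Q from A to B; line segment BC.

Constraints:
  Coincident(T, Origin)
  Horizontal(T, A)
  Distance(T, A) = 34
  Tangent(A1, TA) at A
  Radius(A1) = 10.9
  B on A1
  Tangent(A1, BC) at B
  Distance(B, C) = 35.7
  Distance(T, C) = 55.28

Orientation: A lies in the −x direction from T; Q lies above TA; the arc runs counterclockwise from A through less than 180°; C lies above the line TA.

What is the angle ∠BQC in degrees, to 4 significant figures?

73.02°

Checks: T = (0.00, 0.00) ✓; |QB| = 10.90 ✓; ∠(QB, BC) = 90.00° ✓; |BC| = 35.70 ✓; |TC| = 55.28 ✓.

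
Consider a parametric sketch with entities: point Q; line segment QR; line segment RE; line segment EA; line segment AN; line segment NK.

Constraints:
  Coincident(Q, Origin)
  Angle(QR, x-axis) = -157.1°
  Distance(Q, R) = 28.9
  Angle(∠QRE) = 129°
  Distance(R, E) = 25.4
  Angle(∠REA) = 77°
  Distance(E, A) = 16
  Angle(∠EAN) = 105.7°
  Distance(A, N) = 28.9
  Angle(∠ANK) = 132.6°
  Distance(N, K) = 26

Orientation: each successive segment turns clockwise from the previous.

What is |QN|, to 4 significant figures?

12.41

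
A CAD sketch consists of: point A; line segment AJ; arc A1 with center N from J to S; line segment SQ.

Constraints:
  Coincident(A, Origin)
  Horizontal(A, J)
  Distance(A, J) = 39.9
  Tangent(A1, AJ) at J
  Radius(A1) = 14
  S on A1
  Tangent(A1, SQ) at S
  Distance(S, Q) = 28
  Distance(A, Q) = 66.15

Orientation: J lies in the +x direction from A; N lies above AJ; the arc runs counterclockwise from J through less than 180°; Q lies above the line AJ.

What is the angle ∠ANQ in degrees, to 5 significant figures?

127.39°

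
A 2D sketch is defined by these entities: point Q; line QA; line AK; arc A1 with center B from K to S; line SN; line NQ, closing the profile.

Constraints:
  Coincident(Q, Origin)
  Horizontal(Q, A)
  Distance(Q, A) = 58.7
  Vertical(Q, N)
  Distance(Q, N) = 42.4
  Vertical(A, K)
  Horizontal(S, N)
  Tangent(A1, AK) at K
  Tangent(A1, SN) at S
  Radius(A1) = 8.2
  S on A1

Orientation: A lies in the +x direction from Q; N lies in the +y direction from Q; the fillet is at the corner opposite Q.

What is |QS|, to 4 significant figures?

65.94

Q is at the origin; QA is horizontal with |QA| = 58.7 and A on the +x side, so A = (58.70, 0.000). QN is vertical with |QN| = 42.4 and N on the +y side, so N = (0.000, 42.40). The virtual corner opposite Q is at (58.70, 42.40). The tangent condition forces BK to be normal to AK and A1 meets SN tangentially, so BS is at right angles to SN, with radius 8.2, so the center B sits 8.2 in from both sides at B = (50.50, 34.20). That places the tangent points at K = (58.70, 34.20) on AK and S = (50.50, 42.40) on SN. Then |QS| = |S − Q| = 65.94.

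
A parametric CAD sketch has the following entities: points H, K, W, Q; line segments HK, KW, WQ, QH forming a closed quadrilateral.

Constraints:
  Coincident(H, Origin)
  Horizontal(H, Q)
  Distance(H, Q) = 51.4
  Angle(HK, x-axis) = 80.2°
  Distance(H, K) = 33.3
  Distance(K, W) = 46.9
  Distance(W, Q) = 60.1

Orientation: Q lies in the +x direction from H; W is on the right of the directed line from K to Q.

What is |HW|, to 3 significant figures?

14.3

Checks: |KW| = 46.90 ✓; |WQ| = 60.10 ✓.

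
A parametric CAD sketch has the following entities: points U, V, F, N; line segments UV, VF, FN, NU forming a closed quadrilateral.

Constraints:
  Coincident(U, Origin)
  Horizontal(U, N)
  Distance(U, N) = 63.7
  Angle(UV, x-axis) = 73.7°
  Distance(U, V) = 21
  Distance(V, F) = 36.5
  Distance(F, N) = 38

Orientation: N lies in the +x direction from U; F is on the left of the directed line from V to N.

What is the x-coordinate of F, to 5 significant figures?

40.922

U is at the origin; UN is horizontal with |UN| = 63.7 and N in +x, so N = (63.7, 0). UV runs at 73.7° with |UV| = 21.0, so V = (5.8940, 20.156). F is determined by |VF| = 36.5 and |FN| = 38.0 together: it lies at the intersection of circle(V, 36.5) and circle(N, 38.0). With |VN| = 61.219, the foot of the radical line on VN is 29.697 from V and the perpendicular offset is √(36.5² − 29.697²) = 21.221. Taking the left-of-VN solution: F = (40.922, 30.417).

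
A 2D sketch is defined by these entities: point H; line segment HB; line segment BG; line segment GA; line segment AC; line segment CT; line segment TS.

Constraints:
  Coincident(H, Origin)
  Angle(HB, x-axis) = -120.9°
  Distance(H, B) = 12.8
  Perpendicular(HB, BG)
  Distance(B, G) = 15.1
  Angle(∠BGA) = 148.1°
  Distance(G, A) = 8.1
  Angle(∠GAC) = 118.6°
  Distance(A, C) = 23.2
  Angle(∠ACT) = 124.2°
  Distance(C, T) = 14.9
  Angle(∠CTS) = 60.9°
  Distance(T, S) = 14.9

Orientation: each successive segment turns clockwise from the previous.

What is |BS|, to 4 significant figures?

21.51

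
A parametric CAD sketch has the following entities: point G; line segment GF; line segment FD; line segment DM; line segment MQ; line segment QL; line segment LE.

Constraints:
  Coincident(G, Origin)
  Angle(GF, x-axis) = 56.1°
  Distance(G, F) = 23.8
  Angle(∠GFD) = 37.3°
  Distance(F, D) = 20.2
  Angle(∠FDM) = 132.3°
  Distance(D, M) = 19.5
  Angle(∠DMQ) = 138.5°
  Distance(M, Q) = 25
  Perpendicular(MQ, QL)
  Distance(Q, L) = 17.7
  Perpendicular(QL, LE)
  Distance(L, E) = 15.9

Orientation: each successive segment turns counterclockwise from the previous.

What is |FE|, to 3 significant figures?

28.5

MQ is perpendicular to QL, so QL runs at 18.0°; with |QL| = 17.7, L = (10.9, -22.9). QL ⟂ LE, so LE runs at 108°; with |LE| = 15.9, E = (6.02, -7.82). Then |FE| = |E − F| = 28.5.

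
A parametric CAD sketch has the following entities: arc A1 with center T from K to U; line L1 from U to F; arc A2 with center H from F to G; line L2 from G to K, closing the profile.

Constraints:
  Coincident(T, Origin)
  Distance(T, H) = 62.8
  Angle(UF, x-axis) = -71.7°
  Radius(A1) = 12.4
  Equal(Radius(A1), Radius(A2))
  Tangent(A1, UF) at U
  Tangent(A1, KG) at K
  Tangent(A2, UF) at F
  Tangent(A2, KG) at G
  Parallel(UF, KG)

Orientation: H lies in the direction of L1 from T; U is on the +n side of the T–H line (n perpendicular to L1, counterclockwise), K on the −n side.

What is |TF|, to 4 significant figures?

64.01

Tangency of A1 to both parallel lines with radius 12.4 puts U and K at T ± 12.4·n: U = (11.77, 3.894), K = (-11.77, -3.894). Equal radii place F and G the same way about H: F = H + 12.4·n = (31.49, -55.73), G = H − 12.4·n = (7.946, -63.52). Then |TF| = |F − T| = 64.01.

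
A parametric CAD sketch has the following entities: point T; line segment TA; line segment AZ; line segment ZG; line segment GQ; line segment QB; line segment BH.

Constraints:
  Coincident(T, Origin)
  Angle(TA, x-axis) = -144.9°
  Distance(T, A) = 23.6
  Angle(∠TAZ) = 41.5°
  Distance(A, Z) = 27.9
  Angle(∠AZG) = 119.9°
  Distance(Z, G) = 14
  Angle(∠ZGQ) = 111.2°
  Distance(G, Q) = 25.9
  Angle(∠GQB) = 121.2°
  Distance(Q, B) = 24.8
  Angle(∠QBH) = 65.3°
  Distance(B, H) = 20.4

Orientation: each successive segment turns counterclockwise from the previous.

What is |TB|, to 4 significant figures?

27.14

T is at the origin; TA runs at -144.9° with length 23.6, so A = (-19.31, -13.57). ∠TAZ = 41.5° gives AZ at -6.400° from the x-axis; with |AZ| = 27.9, Z = (8.418, -16.68). ∠AZG = 119.9° gives ZG at 53.70° from the x-axis; with |ZG| = 14.0, G = (16.71, -5.397). ∠ZGQ = 111.2° gives GQ at 122.5° from the x-axis; with |GQ| = 25.9, Q = (2.790, 16.45). ∠GQB = 121.2° gives QB at -178.7° from the x-axis; with |QB| = 24.8, B = (-22.00, 15.88). Then |TB| = |B − T| = 27.14.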